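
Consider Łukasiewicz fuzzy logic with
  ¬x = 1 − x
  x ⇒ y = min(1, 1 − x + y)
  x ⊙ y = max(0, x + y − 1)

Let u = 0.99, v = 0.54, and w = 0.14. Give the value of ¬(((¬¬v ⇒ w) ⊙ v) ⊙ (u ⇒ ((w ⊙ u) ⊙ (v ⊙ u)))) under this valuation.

¬v = 1 − 0.54 = 0.46
¬¬v = 1 − 0.46 = 0.54
¬¬v ⇒ w = min(1, 1 − 0.54 + 0.14) = min(1, 0.60) = 0.60
(¬¬v ⇒ w) ⊙ v = max(0, 0.60 + 0.54 − 1) = max(0, 0.14) = 0.14
w ⊙ u = max(0, 0.14 + 0.99 − 1) = max(0, 0.13) = 0.13
v ⊙ u = max(0, 0.54 + 0.99 − 1) = max(0, 0.53) = 0.53
(w ⊙ u) ⊙ (v ⊙ u) = max(0, 0.13 + 0.53 − 1) = max(0, -0.34) = 0.00
u ⇒ ((w ⊙ u) ⊙ (v ⊙ u)) = min(1, 1 − 0.99 + 0.00) = min(1, 0.01) = 0.01
((¬¬v ⇒ w) ⊙ v) ⊙ (u ⇒ ((w ⊙ u) ⊙ (v ⊙ u))) = max(0, 0.14 + 0.01 − 1) = max(0, -0.85) = 0.00
¬(((¬¬v ⇒ w) ⊙ v) ⊙ (u ⇒ ((w ⊙ u) ⊙ (v ⊙ u)))) = 1 − 0.00 = 1.00

1.00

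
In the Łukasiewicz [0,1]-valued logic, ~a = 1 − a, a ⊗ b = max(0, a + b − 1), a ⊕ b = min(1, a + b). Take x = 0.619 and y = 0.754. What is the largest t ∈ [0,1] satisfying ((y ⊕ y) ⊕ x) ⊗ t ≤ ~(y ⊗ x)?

0.627

y ⊕ y = min(1, 0.754 + 0.754) = min(1, 1.508) = 1.000
(y ⊕ y) ⊕ x = min(1, 1.000 + 0.619) = min(1, 1.619) = 1.000
So the left factor is (y ⊕ y) ⊕ x = 1.000.
y ⊗ x = max(0, 0.754 + 0.619 − 1) = max(0, 0.373) = 0.373
~(y ⊗ x) = 1 − 0.373 = 0.627
So the right-hand bound is ~(y ⊗ x) = 0.627.
The residuum of the Łukasiewicz t-norm gives the supremum: min(1, 1 − 1.000 + 0.627).
1 − 1.000 + 0.627 = 0.627, so t = min(1, 0.627) = 0.627.
Check: 1.000 ⊗ 0.627 = max(0, 0.627) = 0.627 ≤ 0.627.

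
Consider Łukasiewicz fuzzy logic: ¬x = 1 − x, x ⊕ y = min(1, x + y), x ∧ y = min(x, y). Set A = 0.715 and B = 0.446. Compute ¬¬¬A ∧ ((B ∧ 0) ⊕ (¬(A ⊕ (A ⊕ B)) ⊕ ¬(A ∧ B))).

0.285

¬A = 1 − 0.715 = 0.285
¬¬A = 1 − 0.285 = 0.715
¬¬¬A = 1 − 0.715 = 0.285
B ∧ 0 = min(0.446, 0.000) = 0.000
A ⊕ B = min(1, 0.715 + 0.446) = min(1, 1.161) = 1.000
A ⊕ (A ⊕ B) = min(1, 0.715 + 1.000) = min(1, 1.715) = 1.000
¬(A ⊕ (A ⊕ B)) = 1 − 1.000 = 0.000
A ∧ B = min(0.715, 0.446) = 0.446
¬(A ∧ B) = 1 − 0.446 = 0.554
¬(A ⊕ (A ⊕ B)) ⊕ ¬(A ∧ B) = min(1, 0.000 + 0.554) = min(1, 0.554) = 0.554
(B ∧ 0) ⊕ (¬(A ⊕ (A ⊕ B)) ⊕ ¬(A ∧ B)) = min(1, 0.000 + 0.554) = min(1, 0.554) = 0.554
¬¬¬A ∧ ((B ∧ 0) ⊕ (¬(A ⊕ (A ⊕ B)) ⊕ ¬(A ∧ B))) = min(0.285, 0.554) = 0.285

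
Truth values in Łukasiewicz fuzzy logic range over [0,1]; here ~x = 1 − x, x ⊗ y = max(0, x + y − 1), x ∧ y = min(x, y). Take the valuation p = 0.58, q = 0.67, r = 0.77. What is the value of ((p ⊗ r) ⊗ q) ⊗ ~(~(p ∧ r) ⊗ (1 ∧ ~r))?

0.02

p ⊗ r = max(0, 0.58 + 0.77 − 1) = max(0, 0.35) = 0.35
(p ⊗ r) ⊗ q = max(0, 0.35 + 0.67 − 1) = max(0, 0.02) = 0.02
p ∧ r = min(0.58, 0.77) = 0.58
~(p ∧ r) = 1 − 0.58 = 0.42
~r = 1 − 0.77 = 0.23
1 ∧ ~r = min(1.00, 0.23) = 0.23
~(p ∧ r) ⊗ (1 ∧ ~r) = max(0, 0.42 + 0.23 − 1) = max(0, -0.35) = 0.00
~(~(p ∧ r) ⊗ (1 ∧ ~r)) = 1 − 0.00 = 1.00
((p ⊗ r) ⊗ q) ⊗ ~(~(p ∧ r) ⊗ (1 ∧ ~r)) = max(0, 0.02 + 1.00 − 1) = max(0, 0.02) = 0.02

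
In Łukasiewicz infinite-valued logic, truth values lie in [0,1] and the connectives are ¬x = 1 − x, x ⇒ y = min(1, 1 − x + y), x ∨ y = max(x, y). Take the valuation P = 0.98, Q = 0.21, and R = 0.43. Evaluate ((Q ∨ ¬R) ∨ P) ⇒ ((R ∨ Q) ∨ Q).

0.45

¬R = 1 − 0.43 = 0.57
Q ∨ ¬R = max(0.21, 0.57) = 0.57
(Q ∨ ¬R) ∨ P = max(0.57, 0.98) = 0.98
R ∨ Q = max(0.43, 0.21) = 0.43
(R ∨ Q) ∨ Q = max(0.43, 0.21) = 0.43
((Q ∨ ¬R) ∨ P) ⇒ ((R ∨ Q) ∨ Q) = min(1, 1 − 0.98 + 0.43) = min(1, 0.45) = 0.45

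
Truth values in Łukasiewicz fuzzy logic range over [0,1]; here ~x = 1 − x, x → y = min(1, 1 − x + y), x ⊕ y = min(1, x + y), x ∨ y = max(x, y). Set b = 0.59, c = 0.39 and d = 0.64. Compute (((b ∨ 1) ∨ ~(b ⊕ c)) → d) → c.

0.75

b ∨ 1 = max(0.59, 1.00) = 1.00
b ⊕ c = min(1, 0.59 + 0.39) = min(1, 0.98) = 0.98
~(b ⊕ c) = 1 − 0.98 = 0.02
(b ∨ 1) ∨ ~(b ⊕ c) = max(1.00, 0.02) = 1.00
((b ∨ 1) ∨ ~(b ⊕ c)) → d = min(1, 1 − 1.00 + 0.64) = min(1, 0.64) = 0.64
(((b ∨ 1) ∨ ~(b ⊕ c)) → d) → c = min(1, 1 − 0.64 + 0.39) = min(1, 0.75) = 0.75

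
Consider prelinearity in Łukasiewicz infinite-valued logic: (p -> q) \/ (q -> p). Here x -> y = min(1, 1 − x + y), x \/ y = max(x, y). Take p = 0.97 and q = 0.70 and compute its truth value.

p -> q = min(1, 1 − 0.97 + 0.70) = min(1, 0.73) = 0.73
q -> p = min(1, 1 − 0.70 + 0.97) = min(1, 1.27) = 1.00
(p -> q) \/ (q -> p) = max(0.73, 1.00) = 1.00
(As expected: a Ł∞-tautology — holds in every MV-chain.)

1.00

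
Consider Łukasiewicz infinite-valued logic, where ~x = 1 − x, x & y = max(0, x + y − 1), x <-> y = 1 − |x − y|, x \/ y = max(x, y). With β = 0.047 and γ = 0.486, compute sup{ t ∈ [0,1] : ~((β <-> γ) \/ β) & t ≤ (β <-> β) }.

1.000

β <-> γ = 1 − |0.047 − 0.486| = 1 − 0.439 = 0.561
(β <-> γ) \/ β = max(0.561, 0.047) = 0.561
~((β <-> γ) \/ β) = 1 − 0.561 = 0.439
So the left factor is ~((β <-> γ) \/ β) = 0.439.
β <-> β = 1 − |0.047 − 0.047| = 1 − 0.000 = 1.000
So the right-hand bound is β <-> β = 1.000.
The residuum of the Łukasiewicz t-norm gives the supremum: min(1, 1 − 0.439 + 1.000).
1 − 0.439 + 1.000 = 1.561, so t = min(1, 1.561) = 1.000.
Check: 0.439 & 1.000 = max(0, 0.439) = 0.439 ≤ 1.000.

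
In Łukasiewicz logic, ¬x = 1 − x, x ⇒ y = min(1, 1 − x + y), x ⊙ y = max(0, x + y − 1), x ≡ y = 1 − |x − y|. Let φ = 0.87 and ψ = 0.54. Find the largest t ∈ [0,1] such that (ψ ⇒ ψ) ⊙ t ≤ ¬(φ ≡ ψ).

0.33

ψ ⇒ ψ = min(1, 1 − 0.54 + 0.54) = min(1, 1.00) = 1.00
So the left factor is ψ ⇒ ψ = 1.00.
φ ≡ ψ = 1 − |0.87 − 0.54| = 1 − 0.33 = 0.67
¬(φ ≡ ψ) = 1 − 0.67 = 0.33
So the right-hand bound is ¬(φ ≡ ψ) = 0.33.
The residuum of the Łukasiewicz t-norm gives the supremum: min(1, 1 − 1.00 + 0.33).
1 − 1.00 + 0.33 = 0.33, so t = min(1, 0.33) = 0.33.
Check: 1.00 ⊙ 0.33 = max(0, 0.33) = 0.33 ≤ 0.33.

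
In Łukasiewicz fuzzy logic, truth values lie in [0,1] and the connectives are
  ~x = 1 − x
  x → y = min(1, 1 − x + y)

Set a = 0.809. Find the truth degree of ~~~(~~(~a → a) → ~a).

~a = 1 − 0.809 = 0.191
~a → a = min(1, 1 − 0.191 + 0.809) = min(1, 1.618) = 1.000
~(~a → a) = 1 − 1.000 = 0.000
~~(~a → a) = 1 − 0.000 = 1.000
~~(~a → a) → ~a = min(1, 1 − 1.000 + 0.191) = min(1, 0.191) = 0.191
~(~~(~a → a) → ~a) = 1 − 0.191 = 0.809
~~(~~(~a → a) → ~a) = 1 − 0.809 = 0.191
~~~(~~(~a → a) → ~a) = 1 − 0.191 = 0.809

0.809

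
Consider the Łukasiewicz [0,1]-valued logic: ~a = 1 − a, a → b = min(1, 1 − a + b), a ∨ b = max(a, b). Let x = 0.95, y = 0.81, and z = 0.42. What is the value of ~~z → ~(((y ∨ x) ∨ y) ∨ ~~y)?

0.63

~z = 1 − 0.42 = 0.58
~~z = 1 − 0.58 = 0.42
y ∨ x = max(0.81, 0.95) = 0.95
(y ∨ x) ∨ y = max(0.95, 0.81) = 0.95
~y = 1 − 0.81 = 0.19
~~y = 1 − 0.19 = 0.81
((y ∨ x) ∨ y) ∨ ~~y = max(0.95, 0.81) = 0.95
~(((y ∨ x) ∨ y) ∨ ~~y) = 1 − 0.95 = 0.05
~~z → ~(((y ∨ x) ∨ y) ∨ ~~y) = min(1, 1 − 0.42 + 0.05) = min(1, 0.63) = 0.63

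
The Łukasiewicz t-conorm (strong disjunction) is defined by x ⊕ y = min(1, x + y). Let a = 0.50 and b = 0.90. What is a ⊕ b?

a ⊕ b = min(1, 0.50 + 0.90) = min(1, 1.40) = 1.00
For comparison, the Gödel t-conorm max(x, y) would give 0.90.

1.00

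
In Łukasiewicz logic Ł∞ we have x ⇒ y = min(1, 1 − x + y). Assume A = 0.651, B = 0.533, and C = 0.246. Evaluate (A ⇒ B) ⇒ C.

0.364

A ⇒ B = min(1, 1 − 0.651 + 0.533) = min(1, 0.882) = 0.882
(A ⇒ B) ⇒ C = min(1, 1 − 0.882 + 0.246) = min(1, 0.364) = 0.364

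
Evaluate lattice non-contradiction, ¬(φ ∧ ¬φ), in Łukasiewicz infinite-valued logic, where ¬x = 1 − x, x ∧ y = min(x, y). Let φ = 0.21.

¬φ = 1 − 0.21 = 0.79
φ ∧ ¬φ = min(0.21, 0.79) = 0.21
¬(φ ∧ ¬φ) = 1 − 0.21 = 0.79
(The value 0.79 < 1 shows this instance is not satisfied; not a Ł∞-tautology — its value is 1 − min(a, 1−a).)

0.79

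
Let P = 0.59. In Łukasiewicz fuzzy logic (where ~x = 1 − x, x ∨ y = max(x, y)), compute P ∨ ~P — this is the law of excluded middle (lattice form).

0.59

~P = 1 − 0.59 = 0.41
P ∨ ~P = max(0.59, 0.41) = 0.59
(The value 0.59 < 1 shows this instance is not satisfied; not a Ł∞-tautology — its value is max(a, 1−a).)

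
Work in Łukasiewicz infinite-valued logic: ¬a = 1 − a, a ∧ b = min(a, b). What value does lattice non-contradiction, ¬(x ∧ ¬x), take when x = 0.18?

0.82

¬x = 1 − 0.18 = 0.82
x ∧ ¬x = min(0.18, 0.82) = 0.18
¬(x ∧ ¬x) = 1 − 0.18 = 0.82
(The value 0.82 < 1 shows this instance is not satisfied; not a Ł∞-tautology — its value is 1 − min(a, 1−a).)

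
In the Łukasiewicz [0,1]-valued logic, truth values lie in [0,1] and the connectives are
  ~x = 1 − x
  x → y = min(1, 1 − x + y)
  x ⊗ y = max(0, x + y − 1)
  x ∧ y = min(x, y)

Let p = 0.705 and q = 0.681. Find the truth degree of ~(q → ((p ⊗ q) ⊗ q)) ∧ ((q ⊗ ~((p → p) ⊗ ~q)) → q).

0.614

p ⊗ q = max(0, 0.705 + 0.681 − 1) = max(0, 0.386) = 0.386
(p ⊗ q) ⊗ q = max(0, 0.386 + 0.681 − 1) = max(0, 0.067) = 0.067
q → ((p ⊗ q) ⊗ q) = min(1, 1 − 0.681 + 0.067) = min(1, 0.386) = 0.386
~(q → ((p ⊗ q) ⊗ q)) = 1 − 0.386 = 0.614
p → p = min(1, 1 − 0.705 + 0.705) = min(1, 1.000) = 1.000
~q = 1 − 0.681 = 0.319
(p → p) ⊗ ~q = max(0, 1.000 + 0.319 − 1) = max(0, 0.319) = 0.319
~((p → p) ⊗ ~q) = 1 − 0.319 = 0.681
q ⊗ ~((p → p) ⊗ ~q) = max(0, 0.681 + 0.681 − 1) = max(0, 0.362) = 0.362
(q ⊗ ~((p → p) ⊗ ~q)) → q = min(1, 1 − 0.362 + 0.681) = min(1, 1.319) = 1.000
~(q → ((p ⊗ q) ⊗ q)) ∧ ((q ⊗ ~((p → p) ⊗ ~q)) → q) = min(0.614, 1.000) = 0.614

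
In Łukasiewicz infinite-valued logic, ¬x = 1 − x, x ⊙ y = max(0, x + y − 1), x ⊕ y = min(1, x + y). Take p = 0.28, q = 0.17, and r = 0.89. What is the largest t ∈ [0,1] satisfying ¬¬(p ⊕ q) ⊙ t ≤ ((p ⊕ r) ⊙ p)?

0.83

p ⊕ q = min(1, 0.28 + 0.17) = min(1, 0.45) = 0.45
¬(p ⊕ q) = 1 − 0.45 = 0.55
¬¬(p ⊕ q) = 1 − 0.55 = 0.45
So the left factor is ¬¬(p ⊕ q) = 0.45.
p ⊕ r = min(1, 0.28 + 0.89) = min(1, 1.17) = 1.00
(p ⊕ r) ⊙ p = max(0, 1.00 + 0.28 − 1) = max(0, 0.28) = 0.28
So the right-hand bound is (p ⊕ r) ⊙ p = 0.28.
The residuum of the Łukasiewicz t-norm gives the supremum: min(1, 1 − 0.45 + 0.28).
1 − 0.45 + 0.28 = 0.83, so t = min(1, 0.83) = 0.83.
Check: 0.45 ⊙ 0.83 = max(0, 0.28) = 0.28 ≤ 0.28.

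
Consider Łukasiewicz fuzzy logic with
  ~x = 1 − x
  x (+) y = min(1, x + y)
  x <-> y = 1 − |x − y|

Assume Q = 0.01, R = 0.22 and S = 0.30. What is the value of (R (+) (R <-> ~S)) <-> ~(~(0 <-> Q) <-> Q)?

0.26

~S = 1 − 0.30 = 0.70
R <-> ~S = 1 − |0.22 − 0.70| = 1 − 0.48 = 0.52
R (+) (R <-> ~S) = min(1, 0.22 + 0.52) = min(1, 0.74) = 0.74
0 <-> Q = 1 − |0.00 − 0.01| = 1 − 0.01 = 0.99
~(0 <-> Q) = 1 − 0.99 = 0.01
~(0 <-> Q) <-> Q = 1 − |0.01 − 0.01| = 1 − 0.00 = 1.00
~(~(0 <-> Q) <-> Q) = 1 − 1.00 = 0.00
(R (+) (R <-> ~S)) <-> ~(~(0 <-> Q) <-> Q) = 1 − |0.74 − 0.00| = 1 − 0.74 = 0.26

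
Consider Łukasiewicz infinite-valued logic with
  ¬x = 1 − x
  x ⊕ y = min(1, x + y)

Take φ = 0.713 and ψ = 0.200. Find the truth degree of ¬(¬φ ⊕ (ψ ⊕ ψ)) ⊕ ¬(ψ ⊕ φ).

¬φ = 1 − 0.713 = 0.287
ψ ⊕ ψ = min(1, 0.200 + 0.200) = min(1, 0.400) = 0.400
¬φ ⊕ (ψ ⊕ ψ) = min(1, 0.287 + 0.400) = min(1, 0.687) = 0.687
¬(¬φ ⊕ (ψ ⊕ ψ)) = 1 − 0.687 = 0.313
ψ ⊕ φ = min(1, 0.200 + 0.713) = min(1, 0.913) = 0.913
¬(ψ ⊕ φ) = 1 − 0.913 = 0.087
¬(¬φ ⊕ (ψ ⊕ ψ)) ⊕ ¬(ψ ⊕ φ) = min(1, 0.313 + 0.087) = min(1, 0.400) = 0.400

0.400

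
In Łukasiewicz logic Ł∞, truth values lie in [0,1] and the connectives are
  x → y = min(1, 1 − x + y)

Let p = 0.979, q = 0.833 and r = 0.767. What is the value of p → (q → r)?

0.955

q → r = min(1, 1 − 0.833 + 0.767) = min(1, 0.934) = 0.934
p → (q → r) = min(1, 1 − 0.979 + 0.934) = min(1, 0.955) = 0.955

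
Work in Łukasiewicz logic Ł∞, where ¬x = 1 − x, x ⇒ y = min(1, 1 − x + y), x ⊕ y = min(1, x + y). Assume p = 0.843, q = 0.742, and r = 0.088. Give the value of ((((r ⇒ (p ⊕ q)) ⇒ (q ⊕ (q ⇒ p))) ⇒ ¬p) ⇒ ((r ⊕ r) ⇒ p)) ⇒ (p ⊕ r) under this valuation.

0.931

p ⊕ q = min(1, 0.843 + 0.742) = min(1, 1.585) = 1.000
r ⇒ (p ⊕ q) = min(1, 1 − 0.088 + 1.000) = min(1, 1.912) = 1.000
q ⇒ p = min(1, 1 − 0.742 + 0.843) = min(1, 1.101) = 1.000
q ⊕ (q ⇒ p) = min(1, 0.742 + 1.000) = min(1, 1.742) = 1.000
(r ⇒ (p ⊕ q)) ⇒ (q ⊕ (q ⇒ p)) = min(1, 1 − 1.000 + 1.000) = min(1, 1.000) = 1.000
¬p = 1 − 0.843 = 0.157
((r ⇒ (p ⊕ q)) ⇒ (q ⊕ (q ⇒ p))) ⇒ ¬p = min(1, 1 − 1.000 + 0.157) = min(1, 0.157) = 0.157
r ⊕ r = min(1, 0.088 + 0.088) = min(1, 0.176) = 0.176
(r ⊕ r) ⇒ p = min(1, 1 − 0.176 + 0.843) = min(1, 1.667) = 1.000
(((r ⇒ (p ⊕ q)) ⇒ (q ⊕ (q ⇒ p))) ⇒ ¬p) ⇒ ((r ⊕ r) ⇒ p) = min(1, 1 − 0.157 + 1.000) = min(1, 1.843) = 1.000
p ⊕ r = min(1, 0.843 + 0.088) = min(1, 0.931) = 0.931
((((r ⇒ (p ⊕ q)) ⇒ (q ⊕ (q ⇒ p))) ⇒ ¬p) ⇒ ((r ⊕ r) ⇒ p)) ⇒ (p ⊕ r) = min(1, 1 − 1.000 + 0.931) = min(1, 0.931) = 0.931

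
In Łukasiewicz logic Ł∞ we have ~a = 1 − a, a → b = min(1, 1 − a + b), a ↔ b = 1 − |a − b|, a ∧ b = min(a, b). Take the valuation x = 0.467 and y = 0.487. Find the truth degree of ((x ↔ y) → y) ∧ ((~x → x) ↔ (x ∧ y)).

x ↔ y = 1 − |0.467 − 0.487| = 1 − 0.020 = 0.980
(x ↔ y) → y = min(1, 1 − 0.980 + 0.487) = min(1, 0.507) = 0.507
~x = 1 − 0.467 = 0.533
~x → x = min(1, 1 − 0.533 + 0.467) = min(1, 0.934) = 0.934
x ∧ y = min(0.467, 0.487) = 0.467
(~x → x) ↔ (x ∧ y) = 1 − |0.934 − 0.467| = 1 − 0.467 = 0.533
((x ↔ y) → y) ∧ ((~x → x) ↔ (x ∧ y)) = min(0.507, 0.533) = 0.507

0.507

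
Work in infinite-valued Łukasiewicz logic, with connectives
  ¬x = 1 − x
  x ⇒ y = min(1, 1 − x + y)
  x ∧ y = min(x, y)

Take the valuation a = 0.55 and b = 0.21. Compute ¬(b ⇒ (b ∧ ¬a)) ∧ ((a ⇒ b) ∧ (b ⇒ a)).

¬a = 1 − 0.55 = 0.45
b ∧ ¬a = min(0.21, 0.45) = 0.21
b ⇒ (b ∧ ¬a) = min(1, 1 − 0.21 + 0.21) = min(1, 1.00) = 1.00
¬(b ⇒ (b ∧ ¬a)) = 1 − 1.00 = 0.00
a ⇒ b = min(1, 1 − 0.55 + 0.21) = min(1, 0.66) = 0.66
b ⇒ a = min(1, 1 − 0.21 + 0.55) = min(1, 1.34) = 1.00
(a ⇒ b) ∧ (b ⇒ a) = min(0.66, 1.00) = 0.66
¬(b ⇒ (b ∧ ¬a)) ∧ ((a ⇒ b) ∧ (b ⇒ a)) = min(0.00, 0.66) = 0.00

0.00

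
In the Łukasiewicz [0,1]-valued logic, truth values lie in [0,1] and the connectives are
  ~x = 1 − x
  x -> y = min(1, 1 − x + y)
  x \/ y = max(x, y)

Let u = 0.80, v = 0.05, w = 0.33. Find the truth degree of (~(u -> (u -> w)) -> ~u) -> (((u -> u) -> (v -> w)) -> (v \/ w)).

0.40

u -> w = min(1, 1 − 0.80 + 0.33) = min(1, 0.53) = 0.53
u -> (u -> w) = min(1, 1 − 0.80 + 0.53) = min(1, 0.73) = 0.73
~(u -> (u -> w)) = 1 − 0.73 = 0.27
~u = 1 − 0.80 = 0.20
~(u -> (u -> w)) -> ~u = min(1, 1 − 0.27 + 0.20) = min(1, 0.93) = 0.93
u -> u = min(1, 1 − 0.80 + 0.80) = min(1, 1.00) = 1.00
v -> w = min(1, 1 − 0.05 + 0.33) = min(1, 1.28) = 1.00
(u -> u) -> (v -> w) = min(1, 1 − 1.00 + 1.00) = min(1, 1.00) = 1.00
v \/ w = max(0.05, 0.33) = 0.33
((u -> u) -> (v -> w)) -> (v \/ w) = min(1, 1 − 1.00 + 0.33) = min(1, 0.33) = 0.33
(~(u -> (u -> w)) -> ~u) -> (((u -> u) -> (v -> w)) -> (v \/ w)) = min(1, 1 − 0.93 + 0.33) = min(1, 0.40) = 0.40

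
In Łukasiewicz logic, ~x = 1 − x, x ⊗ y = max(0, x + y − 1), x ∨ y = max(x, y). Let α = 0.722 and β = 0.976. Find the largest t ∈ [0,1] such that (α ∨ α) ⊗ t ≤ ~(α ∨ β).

0.302

α ∨ α = max(0.722, 0.722) = 0.722
So the left factor is α ∨ α = 0.722.
α ∨ β = max(0.722, 0.976) = 0.976
~(α ∨ β) = 1 − 0.976 = 0.024
So the right-hand bound is ~(α ∨ β) = 0.024.
The residuum of the Łukasiewicz t-norm gives the supremum: min(1, 1 − 0.722 + 0.024).
1 − 0.722 + 0.024 = 0.302, so t = min(1, 0.302) = 0.302.
Check: 0.722 ⊗ 0.302 = max(0, 0.024) = 0.024 ≤ 0.024.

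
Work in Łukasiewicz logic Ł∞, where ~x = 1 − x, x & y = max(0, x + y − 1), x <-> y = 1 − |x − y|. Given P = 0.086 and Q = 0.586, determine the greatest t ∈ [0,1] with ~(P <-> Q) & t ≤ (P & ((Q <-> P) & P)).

0.500

P <-> Q = 1 − |0.086 − 0.586| = 1 − 0.500 = 0.500
~(P <-> Q) = 1 − 0.500 = 0.500
So the left factor is ~(P <-> Q) = 0.500.
Q <-> P = 1 − |0.586 − 0.086| = 1 − 0.500 = 0.500
(Q <-> P) & P = max(0, 0.500 + 0.086 − 1) = max(0, -0.414) = 0.000
P & ((Q <-> P) & P) = max(0, 0.086 + 0.000 − 1) = max(0, -0.914) = 0.000
So the right-hand bound is P & ((Q <-> P) & P) = 0.000.
The residuum of the Łukasiewicz t-norm gives the supremum: min(1, 1 − 0.500 + 0.000).
1 − 0.500 + 0.000 = 0.500, so t = min(1, 0.500) = 0.500.
Check: 0.500 & 0.500 = max(0, 0.000) = 0.000 ≤ 0.000.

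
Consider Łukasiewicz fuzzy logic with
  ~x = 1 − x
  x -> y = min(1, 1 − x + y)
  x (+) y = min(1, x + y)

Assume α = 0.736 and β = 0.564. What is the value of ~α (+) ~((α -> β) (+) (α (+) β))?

~α = 1 − 0.736 = 0.264
α -> β = min(1, 1 − 0.736 + 0.564) = min(1, 0.828) = 0.828
α (+) β = min(1, 0.736 + 0.564) = min(1, 1.300) = 1.000
(α -> β) (+) (α (+) β) = min(1, 0.828 + 1.000) = min(1, 1.828) = 1.000
~((α -> β) (+) (α (+) β)) = 1 − 1.000 = 0.000
~α (+) ~((α -> β) (+) (α (+) β)) = min(1, 0.264 + 0.000) = min(1, 0.264) = 0.264

0.264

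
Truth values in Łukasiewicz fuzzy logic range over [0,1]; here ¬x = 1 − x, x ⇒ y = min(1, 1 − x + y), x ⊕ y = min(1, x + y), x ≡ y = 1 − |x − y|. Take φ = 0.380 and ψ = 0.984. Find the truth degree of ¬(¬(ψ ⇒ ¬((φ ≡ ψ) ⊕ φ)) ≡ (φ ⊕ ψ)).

0.240

φ ≡ ψ = 1 − |0.380 − 0.984| = 1 − 0.604 = 0.396
(φ ≡ ψ) ⊕ φ = min(1, 0.396 + 0.380) = min(1, 0.776) = 0.776
¬((φ ≡ ψ) ⊕ φ) = 1 − 0.776 = 0.224
ψ ⇒ ¬((φ ≡ ψ) ⊕ φ) = min(1, 1 − 0.984 + 0.224) = min(1, 0.240) = 0.240
¬(ψ ⇒ ¬((φ ≡ ψ) ⊕ φ)) = 1 − 0.240 = 0.760
φ ⊕ ψ = min(1, 0.380 + 0.984) = min(1, 1.364) = 1.000
¬(ψ ⇒ ¬((φ ≡ ψ) ⊕ φ)) ≡ (φ ⊕ ψ) = 1 − |0.760 − 1.000| = 1 − 0.240 = 0.760
¬(¬(ψ ⇒ ¬((φ ≡ ψ) ⊕ φ)) ≡ (φ ⊕ ψ)) = 1 − 0.760 = 0.240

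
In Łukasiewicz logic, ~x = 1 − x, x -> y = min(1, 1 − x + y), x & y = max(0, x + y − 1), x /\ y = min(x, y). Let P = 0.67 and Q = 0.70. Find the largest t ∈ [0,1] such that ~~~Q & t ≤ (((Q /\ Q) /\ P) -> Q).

~Q = 1 − 0.70 = 0.30
~~Q = 1 − 0.30 = 0.70
~~~Q = 1 − 0.70 = 0.30
So the left factor is ~~~Q = 0.30.
Q /\ Q = min(0.70, 0.70) = 0.70
(Q /\ Q) /\ P = min(0.70, 0.67) = 0.67
((Q /\ Q) /\ P) -> Q = min(1, 1 − 0.67 + 0.70) = min(1, 1.03) = 1.00
So the right-hand bound is ((Q /\ Q) /\ P) -> Q = 1.00.
The residuum of the Łukasiewicz t-norm gives the supremum: min(1, 1 − 0.30 + 1.00).
1 − 0.30 + 1.00 = 1.70, so t = min(1, 1.70) = 1.00.
Check: 0.30 & 1.00 = max(0, 0.30) = 0.30 ≤ 1.00.

1.00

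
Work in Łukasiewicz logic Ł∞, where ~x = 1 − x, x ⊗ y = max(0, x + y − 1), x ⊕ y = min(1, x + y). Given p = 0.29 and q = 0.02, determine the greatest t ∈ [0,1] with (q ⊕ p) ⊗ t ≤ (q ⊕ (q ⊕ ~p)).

1.00

q ⊕ p = min(1, 0.02 + 0.29) = min(1, 0.31) = 0.31
So the left factor is q ⊕ p = 0.31.
~p = 1 − 0.29 = 0.71
q ⊕ ~p = min(1, 0.02 + 0.71) = min(1, 0.73) = 0.73
q ⊕ (q ⊕ ~p) = min(1, 0.02 + 0.73) = min(1, 0.75) = 0.75
So the right-hand bound is q ⊕ (q ⊕ ~p) = 0.75.
The residuum of the Łukasiewicz t-norm gives the supremum: min(1, 1 − 0.31 + 0.75).
1 − 0.31 + 0.75 = 1.44, so t = min(1, 1.44) = 1.00.
Check: 0.31 ⊗ 1.00 = max(0, 0.31) = 0.31 ≤ 0.75.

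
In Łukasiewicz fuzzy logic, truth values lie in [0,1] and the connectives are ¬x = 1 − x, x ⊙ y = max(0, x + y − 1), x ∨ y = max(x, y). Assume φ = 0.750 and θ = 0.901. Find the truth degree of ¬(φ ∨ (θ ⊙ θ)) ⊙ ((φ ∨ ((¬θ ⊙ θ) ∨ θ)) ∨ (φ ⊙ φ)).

θ ⊙ θ = max(0, 0.901 + 0.901 − 1) = max(0, 0.802) = 0.802
φ ∨ (θ ⊙ θ) = max(0.750, 0.802) = 0.802
¬(φ ∨ (θ ⊙ θ)) = 1 − 0.802 = 0.198
¬θ = 1 − 0.901 = 0.099
¬θ ⊙ θ = max(0, 0.099 + 0.901 − 1) = max(0, 0.000) = 0.000
(¬θ ⊙ θ) ∨ θ = max(0.000, 0.901) = 0.901
φ ∨ ((¬θ ⊙ θ) ∨ θ) = max(0.750, 0.901) = 0.901
φ ⊙ φ = max(0, 0.750 + 0.750 − 1) = max(0, 0.500) = 0.500
(φ ∨ ((¬θ ⊙ θ) ∨ θ)) ∨ (φ ⊙ φ) = max(0.901, 0.500) = 0.901
¬(φ ∨ (θ ⊙ θ)) ⊙ ((φ ∨ ((¬θ ⊙ θ) ∨ θ)) ∨ (φ ⊙ φ)) = max(0, 0.198 + 0.901 − 1) = max(0, 0.099) = 0.099

0.099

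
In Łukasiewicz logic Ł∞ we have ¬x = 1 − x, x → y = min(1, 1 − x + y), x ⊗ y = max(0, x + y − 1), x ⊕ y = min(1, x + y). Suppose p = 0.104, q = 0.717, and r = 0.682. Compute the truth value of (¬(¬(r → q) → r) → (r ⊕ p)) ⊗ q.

0.717

r → q = min(1, 1 − 0.682 + 0.717) = min(1, 1.035) = 1.000
¬(r → q) = 1 − 1.000 = 0.000
¬(r → q) → r = min(1, 1 − 0.000 + 0.682) = min(1, 1.682) = 1.000
¬(¬(r → q) → r) = 1 − 1.000 = 0.000
r ⊕ p = min(1, 0.682 + 0.104) = min(1, 0.786) = 0.786
¬(¬(r → q) → r) → (r ⊕ p) = min(1, 1 − 0.000 + 0.786) = min(1, 1.786) = 1.000
(¬(¬(r → q) → r) → (r ⊕ p)) ⊗ q = max(0, 1.000 + 0.717 − 1) = max(0, 0.717) = 0.717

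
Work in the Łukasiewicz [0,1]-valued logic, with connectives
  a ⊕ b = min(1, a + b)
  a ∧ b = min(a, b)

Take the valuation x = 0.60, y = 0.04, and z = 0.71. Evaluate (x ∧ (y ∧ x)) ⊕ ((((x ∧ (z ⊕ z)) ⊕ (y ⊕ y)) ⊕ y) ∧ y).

y ∧ x = min(0.04, 0.60) = 0.04
x ∧ (y ∧ x) = min(0.60, 0.04) = 0.04
z ⊕ z = min(1, 0.71 + 0.71) = min(1, 1.42) = 1.00
x ∧ (z ⊕ z) = min(0.60, 1.00) = 0.60
y ⊕ y = min(1, 0.04 + 0.04) = min(1, 0.08) = 0.08
(x ∧ (z ⊕ z)) ⊕ (y ⊕ y) = min(1, 0.60 + 0.08) = min(1, 0.68) = 0.68
((x ∧ (z ⊕ z)) ⊕ (y ⊕ y)) ⊕ y = min(1, 0.68 + 0.04) = min(1, 0.72) = 0.72
(((x ∧ (z ⊕ z)) ⊕ (y ⊕ y)) ⊕ y) ∧ y = min(0.72, 0.04) = 0.04
(x ∧ (y ∧ x)) ⊕ ((((x ∧ (z ⊕ z)) ⊕ (y ⊕ y)) ⊕ y) ∧ y) = min(1, 0.04 + 0.04) = min(1, 0.08) = 0.08

0.08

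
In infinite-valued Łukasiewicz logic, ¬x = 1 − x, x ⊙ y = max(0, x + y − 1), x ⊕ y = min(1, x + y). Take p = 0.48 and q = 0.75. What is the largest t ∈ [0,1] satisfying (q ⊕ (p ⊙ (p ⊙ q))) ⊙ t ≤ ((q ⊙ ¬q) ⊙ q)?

0.25

p ⊙ q = max(0, 0.48 + 0.75 − 1) = max(0, 0.23) = 0.23
p ⊙ (p ⊙ q) = max(0, 0.48 + 0.23 − 1) = max(0, -0.29) = 0.00
q ⊕ (p ⊙ (p ⊙ q)) = min(1, 0.75 + 0.00) = min(1, 0.75) = 0.75
So the left factor is q ⊕ (p ⊙ (p ⊙ q)) = 0.75.
¬q = 1 − 0.75 = 0.25
q ⊙ ¬q = max(0, 0.75 + 0.25 − 1) = max(0, 0.00) = 0.00
(q ⊙ ¬q) ⊙ q = max(0, 0.00 + 0.75 − 1) = max(0, -0.25) = 0.00
So the right-hand bound is (q ⊙ ¬q) ⊙ q = 0.00.
The residuum of the Łukasiewicz t-norm gives the supremum: min(1, 1 − 0.75 + 0.00).
1 − 0.75 + 0.00 = 0.25, so t = min(1, 0.25) = 0.25.
Check: 0.75 ⊙ 0.25 = max(0, 0.00) = 0.00 ≤ 0.00.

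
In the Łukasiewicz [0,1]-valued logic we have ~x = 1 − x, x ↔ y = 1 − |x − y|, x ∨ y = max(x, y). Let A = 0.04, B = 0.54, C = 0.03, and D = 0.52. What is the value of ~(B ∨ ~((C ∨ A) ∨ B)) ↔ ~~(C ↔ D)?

C ∨ A = max(0.03, 0.04) = 0.04
(C ∨ A) ∨ B = max(0.04, 0.54) = 0.54
~((C ∨ A) ∨ B) = 1 − 0.54 = 0.46
B ∨ ~((C ∨ A) ∨ B) = max(0.54, 0.46) = 0.54
~(B ∨ ~((C ∨ A) ∨ B)) = 1 − 0.54 = 0.46
C ↔ D = 1 − |0.03 − 0.52| = 1 − 0.49 = 0.51
~(C ↔ D) = 1 − 0.51 = 0.49
~~(C ↔ D) = 1 − 0.49 = 0.51
~(B ∨ ~((C ∨ A) ∨ B)) ↔ ~~(C ↔ D) = 1 − |0.46 − 0.51| = 1 − 0.05 = 0.95

0.95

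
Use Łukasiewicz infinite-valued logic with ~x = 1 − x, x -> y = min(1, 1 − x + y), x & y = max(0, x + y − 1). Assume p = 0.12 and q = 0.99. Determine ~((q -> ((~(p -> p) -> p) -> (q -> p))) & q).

p -> p = min(1, 1 − 0.12 + 0.12) = min(1, 1.00) = 1.00
~(p -> p) = 1 − 1.00 = 0.00
~(p -> p) -> p = min(1, 1 − 0.00 + 0.12) = min(1, 1.12) = 1.00
q -> p = min(1, 1 − 0.99 + 0.12) = min(1, 0.13) = 0.13
(~(p -> p) -> p) -> (q -> p) = min(1, 1 − 1.00 + 0.13) = min(1, 0.13) = 0.13
q -> ((~(p -> p) -> p) -> (q -> p)) = min(1, 1 − 0.99 + 0.13) = min(1, 0.14) = 0.14
(q -> ((~(p -> p) -> p) -> (q -> p))) & q = max(0, 0.14 + 0.99 − 1) = max(0, 0.13) = 0.13
~((q -> ((~(p -> p) -> p) -> (q -> p))) & q) = 1 − 0.13 = 0.87

0.87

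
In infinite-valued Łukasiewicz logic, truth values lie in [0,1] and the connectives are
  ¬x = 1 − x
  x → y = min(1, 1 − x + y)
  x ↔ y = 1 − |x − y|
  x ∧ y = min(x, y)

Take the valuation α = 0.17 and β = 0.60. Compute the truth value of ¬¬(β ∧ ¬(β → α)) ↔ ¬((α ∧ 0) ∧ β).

0.43

β → α = min(1, 1 − 0.60 + 0.17) = min(1, 0.57) = 0.57
¬(β → α) = 1 − 0.57 = 0.43
β ∧ ¬(β → α) = min(0.60, 0.43) = 0.43
¬(β ∧ ¬(β → α)) = 1 − 0.43 = 0.57
¬¬(β ∧ ¬(β → α)) = 1 − 0.57 = 0.43
α ∧ 0 = min(0.17, 0.00) = 0.00
(α ∧ 0) ∧ β = min(0.00, 0.60) = 0.00
¬((α ∧ 0) ∧ β) = 1 − 0.00 = 1.00
¬¬(β ∧ ¬(β → α)) ↔ ¬((α ∧ 0) ∧ β) = 1 − |0.43 − 1.00| = 1 − 0.57 = 0.43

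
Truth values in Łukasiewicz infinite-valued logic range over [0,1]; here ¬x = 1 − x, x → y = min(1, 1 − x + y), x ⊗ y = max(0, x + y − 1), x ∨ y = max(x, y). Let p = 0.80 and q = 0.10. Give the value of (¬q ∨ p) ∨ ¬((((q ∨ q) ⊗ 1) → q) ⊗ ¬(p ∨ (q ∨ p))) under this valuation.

0.90

¬q = 1 − 0.10 = 0.90
¬q ∨ p = max(0.90, 0.80) = 0.90
q ∨ q = max(0.10, 0.10) = 0.10
(q ∨ q) ⊗ 1 = max(0, 0.10 + 1.00 − 1) = max(0, 0.10) = 0.10
((q ∨ q) ⊗ 1) → q = min(1, 1 − 0.10 + 0.10) = min(1, 1.00) = 1.00
q ∨ p = max(0.10, 0.80) = 0.80
p ∨ (q ∨ p) = max(0.80, 0.80) = 0.80
¬(p ∨ (q ∨ p)) = 1 − 0.80 = 0.20
(((q ∨ q) ⊗ 1) → q) ⊗ ¬(p ∨ (q ∨ p)) = max(0, 1.00 + 0.20 − 1) = max(0, 0.20) = 0.20
¬((((q ∨ q) ⊗ 1) → q) ⊗ ¬(p ∨ (q ∨ p))) = 1 − 0.20 = 0.80
(¬q ∨ p) ∨ ¬((((q ∨ q) ⊗ 1) → q) ⊗ ¬(p ∨ (q ∨ p))) = max(0.90, 0.80) = 0.90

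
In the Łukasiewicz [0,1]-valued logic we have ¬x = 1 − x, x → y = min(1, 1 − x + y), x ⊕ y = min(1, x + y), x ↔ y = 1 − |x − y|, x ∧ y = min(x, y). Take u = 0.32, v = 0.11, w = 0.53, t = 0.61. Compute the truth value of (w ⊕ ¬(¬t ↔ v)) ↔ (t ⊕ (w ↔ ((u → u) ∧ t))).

¬t = 1 − 0.61 = 0.39
¬t ↔ v = 1 − |0.39 − 0.11| = 1 − 0.28 = 0.72
¬(¬t ↔ v) = 1 − 0.72 = 0.28
w ⊕ ¬(¬t ↔ v) = min(1, 0.53 + 0.28) = min(1, 0.81) = 0.81
u → u = min(1, 1 − 0.32 + 0.32) = min(1, 1.00) = 1.00
(u → u) ∧ t = min(1.00, 0.61) = 0.61
w ↔ ((u → u) ∧ t) = 1 − |0.53 − 0.61| = 1 − 0.08 = 0.92
t ⊕ (w ↔ ((u → u) ∧ t)) = min(1, 0.61 + 0.92) = min(1, 1.53) = 1.00
(w ⊕ ¬(¬t ↔ v)) ↔ (t ⊕ (w ↔ ((u → u) ∧ t))) = 1 − |0.81 − 1.00| = 1 − 0.19 = 0.81

0.81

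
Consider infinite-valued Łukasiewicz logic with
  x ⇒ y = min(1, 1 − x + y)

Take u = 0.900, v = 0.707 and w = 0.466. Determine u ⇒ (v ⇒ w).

0.859

v ⇒ w = min(1, 1 − 0.707 + 0.466) = min(1, 0.759) = 0.759
u ⇒ (v ⇒ w) = min(1, 1 − 0.900 + 0.759) = min(1, 0.859) = 0.859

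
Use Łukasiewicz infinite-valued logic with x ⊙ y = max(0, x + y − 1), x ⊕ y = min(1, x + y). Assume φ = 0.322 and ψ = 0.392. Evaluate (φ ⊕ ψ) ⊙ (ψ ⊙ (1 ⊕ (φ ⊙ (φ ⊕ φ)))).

0.106

φ ⊕ ψ = min(1, 0.322 + 0.392) = min(1, 0.714) = 0.714
φ ⊕ φ = min(1, 0.322 + 0.322) = min(1, 0.644) = 0.644
φ ⊙ (φ ⊕ φ) = max(0, 0.322 + 0.644 − 1) = max(0, -0.034) = 0.000
1 ⊕ (φ ⊙ (φ ⊕ φ)) = min(1, 1.000 + 0.000) = min(1, 1.000) = 1.000
ψ ⊙ (1 ⊕ (φ ⊙ (φ ⊕ φ))) = max(0, 0.392 + 1.000 − 1) = max(0, 0.392) = 0.392
(φ ⊕ ψ) ⊙ (ψ ⊙ (1 ⊕ (φ ⊙ (φ ⊕ φ)))) = max(0, 0.714 + 0.392 − 1) = max(0, 0.106) = 0.106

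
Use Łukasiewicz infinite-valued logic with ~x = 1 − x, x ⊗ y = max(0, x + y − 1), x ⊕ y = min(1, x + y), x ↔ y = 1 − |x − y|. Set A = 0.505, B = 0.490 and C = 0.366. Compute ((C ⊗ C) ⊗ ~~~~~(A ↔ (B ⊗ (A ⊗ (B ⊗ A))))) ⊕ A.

C ⊗ C = max(0, 0.366 + 0.366 − 1) = max(0, -0.268) = 0.000
B ⊗ A = max(0, 0.490 + 0.505 − 1) = max(0, -0.005) = 0.000
A ⊗ (B ⊗ A) = max(0, 0.505 + 0.000 − 1) = max(0, -0.495) = 0.000
B ⊗ (A ⊗ (B ⊗ A)) = max(0, 0.490 + 0.000 − 1) = max(0, -0.510) = 0.000
A ↔ (B ⊗ (A ⊗ (B ⊗ A))) = 1 − |0.505 − 0.000| = 1 − 0.505 = 0.495
~(A ↔ (B ⊗ (A ⊗ (B ⊗ A)))) = 1 − 0.495 = 0.505
~~(A ↔ (B ⊗ (A ⊗ (B ⊗ A)))) = 1 − 0.505 = 0.495
~~~(A ↔ (B ⊗ (A ⊗ (B ⊗ A)))) = 1 − 0.495 = 0.505
~~~~(A ↔ (B ⊗ (A ⊗ (B ⊗ A)))) = 1 − 0.505 = 0.495
~~~~~(A ↔ (B ⊗ (A ⊗ (B ⊗ A)))) = 1 − 0.495 = 0.505
(C ⊗ C) ⊗ ~~~~~(A ↔ (B ⊗ (A ⊗ (B ⊗ A)))) = max(0, 0.000 + 0.505 − 1) = max(0, -0.495) = 0.000
((C ⊗ C) ⊗ ~~~~~(A ↔ (B ⊗ (A ⊗ (B ⊗ A))))) ⊕ A = min(1, 0.000 + 0.505) = min(1, 0.505) = 0.505

0.505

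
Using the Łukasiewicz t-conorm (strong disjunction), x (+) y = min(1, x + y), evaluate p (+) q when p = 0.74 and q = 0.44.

1.00

p (+) q = min(1, 0.74 + 0.44) = min(1, 1.18) = 1.00
For comparison, the Gödel t-conorm max(x, y) would give 0.74.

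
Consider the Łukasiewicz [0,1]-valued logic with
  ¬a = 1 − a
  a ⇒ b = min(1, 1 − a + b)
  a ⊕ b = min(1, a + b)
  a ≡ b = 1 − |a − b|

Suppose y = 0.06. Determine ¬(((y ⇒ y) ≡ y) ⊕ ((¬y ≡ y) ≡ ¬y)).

0.76

y ⇒ y = min(1, 1 − 0.06 + 0.06) = min(1, 1.00) = 1.00
(y ⇒ y) ≡ y = 1 − |1.00 − 0.06| = 1 − 0.94 = 0.06
¬y = 1 − 0.06 = 0.94
¬y ≡ y = 1 − |0.94 − 0.06| = 1 − 0.88 = 0.12
(¬y ≡ y) ≡ ¬y = 1 − |0.12 − 0.94| = 1 − 0.82 = 0.18
((y ⇒ y) ≡ y) ⊕ ((¬y ≡ y) ≡ ¬y) = min(1, 0.06 + 0.18) = min(1, 0.24) = 0.24
¬(((y ⇒ y) ≡ y) ⊕ ((¬y ≡ y) ≡ ¬y)) = 1 − 0.24 = 0.76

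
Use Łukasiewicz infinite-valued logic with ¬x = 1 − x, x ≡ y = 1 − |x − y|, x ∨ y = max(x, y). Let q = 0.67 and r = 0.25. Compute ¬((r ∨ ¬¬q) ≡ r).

0.42

¬q = 1 − 0.67 = 0.33
¬¬q = 1 − 0.33 = 0.67
r ∨ ¬¬q = max(0.25, 0.67) = 0.67
(r ∨ ¬¬q) ≡ r = 1 − |0.67 − 0.25| = 1 − 0.42 = 0.58
¬((r ∨ ¬¬q) ≡ r) = 1 − 0.58 = 0.42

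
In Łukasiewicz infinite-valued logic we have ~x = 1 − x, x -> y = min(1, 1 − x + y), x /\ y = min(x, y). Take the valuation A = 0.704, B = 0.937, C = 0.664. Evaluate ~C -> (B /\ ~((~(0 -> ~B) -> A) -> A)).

0.960

~C = 1 − 0.664 = 0.336
~B = 1 − 0.937 = 0.063
0 -> ~B = min(1, 1 − 0.000 + 0.063) = min(1, 1.063) = 1.000
~(0 -> ~B) = 1 − 1.000 = 0.000
~(0 -> ~B) -> A = min(1, 1 − 0.000 + 0.704) = min(1, 1.704) = 1.000
(~(0 -> ~B) -> A) -> A = min(1, 1 − 1.000 + 0.704) = min(1, 0.704) = 0.704
~((~(0 -> ~B) -> A) -> A) = 1 − 0.704 = 0.296
B /\ ~((~(0 -> ~B) -> A) -> A) = min(0.937, 0.296) = 0.296
~C -> (B /\ ~((~(0 -> ~B) -> A) -> A)) = min(1, 1 − 0.336 + 0.296) = min(1, 0.960) = 0.960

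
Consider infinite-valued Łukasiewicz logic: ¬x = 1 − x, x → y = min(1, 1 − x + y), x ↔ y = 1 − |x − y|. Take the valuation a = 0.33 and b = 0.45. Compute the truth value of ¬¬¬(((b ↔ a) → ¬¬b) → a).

0.24

b ↔ a = 1 − |0.45 − 0.33| = 1 − 0.12 = 0.88
¬b = 1 − 0.45 = 0.55
¬¬b = 1 − 0.55 = 0.45
(b ↔ a) → ¬¬b = min(1, 1 − 0.88 + 0.45) = min(1, 0.57) = 0.57
((b ↔ a) → ¬¬b) → a = min(1, 1 − 0.57 + 0.33) = min(1, 0.76) = 0.76
¬(((b ↔ a) → ¬¬b) → a) = 1 − 0.76 = 0.24
¬¬(((b ↔ a) → ¬¬b) → a) = 1 − 0.24 = 0.76
¬¬¬(((b ↔ a) → ¬¬b) → a) = 1 − 0.76 = 0.24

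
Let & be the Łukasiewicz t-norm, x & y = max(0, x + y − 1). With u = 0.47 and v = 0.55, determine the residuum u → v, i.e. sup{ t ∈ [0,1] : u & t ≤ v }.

1.00

The residuum of the Łukasiewicz t-norm gives the supremum: min(1, 1 − 0.47 + 0.55).
1 − 0.47 + 0.55 = 1.08, so t = min(1, 1.08) = 1.00.
Check: 0.47 & 1.00 = max(0, 0.47) = 0.47 ≤ 0.55.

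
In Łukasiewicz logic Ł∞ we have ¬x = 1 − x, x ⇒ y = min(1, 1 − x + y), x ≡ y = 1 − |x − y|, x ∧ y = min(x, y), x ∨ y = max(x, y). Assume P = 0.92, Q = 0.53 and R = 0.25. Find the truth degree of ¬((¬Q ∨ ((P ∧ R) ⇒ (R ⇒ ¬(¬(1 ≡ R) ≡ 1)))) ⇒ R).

¬Q = 1 − 0.53 = 0.47
P ∧ R = min(0.92, 0.25) = 0.25
1 ≡ R = 1 − |1.00 − 0.25| = 1 − 0.75 = 0.25
¬(1 ≡ R) = 1 − 0.25 = 0.75
¬(1 ≡ R) ≡ 1 = 1 − |0.75 − 1.00| = 1 − 0.25 = 0.75
¬(¬(1 ≡ R) ≡ 1) = 1 − 0.75 = 0.25
R ⇒ ¬(¬(1 ≡ R) ≡ 1) = min(1, 1 − 0.25 + 0.25) = min(1, 1.00) = 1.00
(P ∧ R) ⇒ (R ⇒ ¬(¬(1 ≡ R) ≡ 1)) = min(1, 1 − 0.25 + 1.00) = min(1, 1.75) = 1.00
¬Q ∨ ((P ∧ R) ⇒ (R ⇒ ¬(¬(1 ≡ R) ≡ 1))) = max(0.47, 1.00) = 1.00
(¬Q ∨ ((P ∧ R) ⇒ (R ⇒ ¬(¬(1 ≡ R) ≡ 1)))) ⇒ R = min(1, 1 − 1.00 + 0.25) = min(1, 0.25) = 0.25
¬((¬Q ∨ ((P ∧ R) ⇒ (R ⇒ ¬(¬(1 ≡ R) ≡ 1)))) ⇒ R) = 1 − 0.25 = 0.75

0.75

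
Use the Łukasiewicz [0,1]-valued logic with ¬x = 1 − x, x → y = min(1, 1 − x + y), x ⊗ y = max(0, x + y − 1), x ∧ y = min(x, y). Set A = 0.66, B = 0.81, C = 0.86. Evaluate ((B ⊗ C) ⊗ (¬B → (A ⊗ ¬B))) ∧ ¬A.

0.34

B ⊗ C = max(0, 0.81 + 0.86 − 1) = max(0, 0.67) = 0.67
¬B = 1 − 0.81 = 0.19
A ⊗ ¬B = max(0, 0.66 + 0.19 − 1) = max(0, -0.15) = 0.00
¬B → (A ⊗ ¬B) = min(1, 1 − 0.19 + 0.00) = min(1, 0.81) = 0.81
(B ⊗ C) ⊗ (¬B → (A ⊗ ¬B)) = max(0, 0.67 + 0.81 − 1) = max(0, 0.48) = 0.48
¬A = 1 − 0.66 = 0.34
((B ⊗ C) ⊗ (¬B → (A ⊗ ¬B))) ∧ ¬A = min(0.48, 0.34) = 0.34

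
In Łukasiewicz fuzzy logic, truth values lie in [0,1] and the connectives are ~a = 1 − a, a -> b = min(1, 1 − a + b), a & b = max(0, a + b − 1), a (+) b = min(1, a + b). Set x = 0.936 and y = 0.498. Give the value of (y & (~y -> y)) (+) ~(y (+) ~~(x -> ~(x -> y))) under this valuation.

0.494

~y = 1 − 0.498 = 0.502
~y -> y = min(1, 1 − 0.502 + 0.498) = min(1, 0.996) = 0.996
y & (~y -> y) = max(0, 0.498 + 0.996 − 1) = max(0, 0.494) = 0.494
x -> y = min(1, 1 − 0.936 + 0.498) = min(1, 0.562) = 0.562
~(x -> y) = 1 − 0.562 = 0.438
x -> ~(x -> y) = min(1, 1 − 0.936 + 0.438) = min(1, 0.502) = 0.502
~(x -> ~(x -> y)) = 1 − 0.502 = 0.498
~~(x -> ~(x -> y)) = 1 − 0.498 = 0.502
y (+) ~~(x -> ~(x -> y)) = min(1, 0.498 + 0.502) = min(1, 1.000) = 1.000
~(y (+) ~~(x -> ~(x -> y))) = 1 − 1.000 = 0.000
(y & (~y -> y)) (+) ~(y (+) ~~(x -> ~(x -> y))) = min(1, 0.494 + 0.000) = min(1, 0.494) = 0.494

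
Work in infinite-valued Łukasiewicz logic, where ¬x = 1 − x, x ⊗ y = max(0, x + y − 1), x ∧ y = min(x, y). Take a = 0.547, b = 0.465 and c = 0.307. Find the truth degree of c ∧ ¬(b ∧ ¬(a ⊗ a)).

a ⊗ a = max(0, 0.547 + 0.547 − 1) = max(0, 0.094) = 0.094
¬(a ⊗ a) = 1 − 0.094 = 0.906
b ∧ ¬(a ⊗ a) = min(0.465, 0.906) = 0.465
¬(b ∧ ¬(a ⊗ a)) = 1 − 0.465 = 0.535
c ∧ ¬(b ∧ ¬(a ⊗ a)) = min(0.307, 0.535) = 0.307

0.307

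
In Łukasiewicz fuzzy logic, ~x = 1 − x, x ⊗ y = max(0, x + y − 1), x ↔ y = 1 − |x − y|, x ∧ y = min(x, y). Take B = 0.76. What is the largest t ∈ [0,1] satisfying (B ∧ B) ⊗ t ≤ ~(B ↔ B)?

0.24

B ∧ B = min(0.76, 0.76) = 0.76
So the left factor is B ∧ B = 0.76.
B ↔ B = 1 − |0.76 − 0.76| = 1 − 0.00 = 1.00
~(B ↔ B) = 1 − 1.00 = 0.00
So the right-hand bound is ~(B ↔ B) = 0.00.
The residuum of the Łukasiewicz t-norm gives the supremum: min(1, 1 − 0.76 + 0.00).
1 − 0.76 + 0.00 = 0.24, so t = min(1, 0.24) = 0.24.
Check: 0.76 ⊗ 0.24 = max(0, 0.00) = 0.00 ≤ 0.00.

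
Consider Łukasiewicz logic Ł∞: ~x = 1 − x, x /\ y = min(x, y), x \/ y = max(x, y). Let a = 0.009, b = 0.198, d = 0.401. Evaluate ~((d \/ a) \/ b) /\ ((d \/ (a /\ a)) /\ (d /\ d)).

d \/ a = max(0.401, 0.009) = 0.401
(d \/ a) \/ b = max(0.401, 0.198) = 0.401
~((d \/ a) \/ b) = 1 − 0.401 = 0.599
a /\ a = min(0.009, 0.009) = 0.009
d \/ (a /\ a) = max(0.401, 0.009) = 0.401
d /\ d = min(0.401, 0.401) = 0.401
(d \/ (a /\ a)) /\ (d /\ d) = min(0.401, 0.401) = 0.401
~((d \/ a) \/ b) /\ ((d \/ (a /\ a)) /\ (d /\ d)) = min(0.599, 0.401) = 0.401

0.401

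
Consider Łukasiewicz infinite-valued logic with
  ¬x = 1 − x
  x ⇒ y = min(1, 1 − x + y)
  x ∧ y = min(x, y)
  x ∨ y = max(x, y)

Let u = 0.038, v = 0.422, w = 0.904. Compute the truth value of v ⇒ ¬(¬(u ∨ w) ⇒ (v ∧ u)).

0.636

u ∨ w = max(0.038, 0.904) = 0.904
¬(u ∨ w) = 1 − 0.904 = 0.096
v ∧ u = min(0.422, 0.038) = 0.038
¬(u ∨ w) ⇒ (v ∧ u) = min(1, 1 − 0.096 + 0.038) = min(1, 0.942) = 0.942
¬(¬(u ∨ w) ⇒ (v ∧ u)) = 1 − 0.942 = 0.058
v ⇒ ¬(¬(u ∨ w) ⇒ (v ∧ u)) = min(1, 1 − 0.422 + 0.058) = min(1, 0.636) = 0.636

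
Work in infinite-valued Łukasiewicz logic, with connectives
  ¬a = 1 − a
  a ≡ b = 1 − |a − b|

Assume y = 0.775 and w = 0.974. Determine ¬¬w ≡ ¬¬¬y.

¬w = 1 − 0.974 = 0.026
¬¬w = 1 − 0.026 = 0.974
¬y = 1 − 0.775 = 0.225
¬¬y = 1 − 0.225 = 0.775
¬¬¬y = 1 − 0.775 = 0.225
¬¬w ≡ ¬¬¬y = 1 − |0.974 − 0.225| = 1 − 0.749 = 0.251

0.251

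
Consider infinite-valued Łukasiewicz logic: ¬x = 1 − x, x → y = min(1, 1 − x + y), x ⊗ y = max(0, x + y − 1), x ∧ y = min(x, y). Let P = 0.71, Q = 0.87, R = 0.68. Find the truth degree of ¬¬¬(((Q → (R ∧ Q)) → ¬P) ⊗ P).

R ∧ Q = min(0.68, 0.87) = 0.68
Q → (R ∧ Q) = min(1, 1 − 0.87 + 0.68) = min(1, 0.81) = 0.81
¬P = 1 − 0.71 = 0.29
(Q → (R ∧ Q)) → ¬P = min(1, 1 − 0.81 + 0.29) = min(1, 0.48) = 0.48
((Q → (R ∧ Q)) → ¬P) ⊗ P = max(0, 0.48 + 0.71 − 1) = max(0, 0.19) = 0.19
¬(((Q → (R ∧ Q)) → ¬P) ⊗ P) = 1 − 0.19 = 0.81
¬¬(((Q → (R ∧ Q)) → ¬P) ⊗ P) = 1 − 0.81 = 0.19
¬¬¬(((Q → (R ∧ Q)) → ¬P) ⊗ P) = 1 − 0.19 = 0.81

0.81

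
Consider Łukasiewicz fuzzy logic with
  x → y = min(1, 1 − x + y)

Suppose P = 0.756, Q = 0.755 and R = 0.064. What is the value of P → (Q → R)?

Q → R = min(1, 1 − 0.755 + 0.064) = min(1, 0.309) = 0.309
P → (Q → R) = min(1, 1 − 0.756 + 0.309) = min(1, 0.553) = 0.553

0.553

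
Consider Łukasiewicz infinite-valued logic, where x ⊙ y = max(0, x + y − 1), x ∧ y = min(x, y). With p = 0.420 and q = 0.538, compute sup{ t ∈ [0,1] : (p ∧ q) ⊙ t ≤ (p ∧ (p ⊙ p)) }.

0.580

p ∧ q = min(0.420, 0.538) = 0.420
So the left factor is p ∧ q = 0.420.
p ⊙ p = max(0, 0.420 + 0.420 − 1) = max(0, -0.160) = 0.000
p ∧ (p ⊙ p) = min(0.420, 0.000) = 0.000
So the right-hand bound is p ∧ (p ⊙ p) = 0.000.
The residuum of the Łukasiewicz t-norm gives the supremum: min(1, 1 − 0.420 + 0.000).
1 − 0.420 + 0.000 = 0.580, so t = min(1, 0.580) = 0.580.
Check: 0.420 ⊙ 0.580 = max(0, 0.000) = 0.000 ≤ 0.000.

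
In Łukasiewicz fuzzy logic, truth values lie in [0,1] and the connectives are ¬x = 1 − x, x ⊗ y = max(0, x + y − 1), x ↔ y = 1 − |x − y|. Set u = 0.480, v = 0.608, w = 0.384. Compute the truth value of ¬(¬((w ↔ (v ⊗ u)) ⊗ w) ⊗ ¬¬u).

0.608

v ⊗ u = max(0, 0.608 + 0.480 − 1) = max(0, 0.088) = 0.088
w ↔ (v ⊗ u) = 1 − |0.384 − 0.088| = 1 − 0.296 = 0.704
(w ↔ (v ⊗ u)) ⊗ w = max(0, 0.704 + 0.384 − 1) = max(0, 0.088) = 0.088
¬((w ↔ (v ⊗ u)) ⊗ w) = 1 − 0.088 = 0.912
¬u = 1 − 0.480 = 0.520
¬¬u = 1 − 0.520 = 0.480
¬((w ↔ (v ⊗ u)) ⊗ w) ⊗ ¬¬u = max(0, 0.912 + 0.480 − 1) = max(0, 0.392) = 0.392
¬(¬((w ↔ (v ⊗ u)) ⊗ w) ⊗ ¬¬u) = 1 − 0.392 = 0.608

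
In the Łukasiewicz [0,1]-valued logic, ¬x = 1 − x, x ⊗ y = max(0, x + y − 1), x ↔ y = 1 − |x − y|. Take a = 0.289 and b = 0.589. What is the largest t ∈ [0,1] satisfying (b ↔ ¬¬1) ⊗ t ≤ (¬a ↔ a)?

¬1 = 1 − 1.000 = 0.000
¬¬1 = 1 − 0.000 = 1.000
b ↔ ¬¬1 = 1 − |0.589 − 1.000| = 1 − 0.411 = 0.589
So the left factor is b ↔ ¬¬1 = 0.589.
¬a = 1 − 0.289 = 0.711
¬a ↔ a = 1 − |0.711 − 0.289| = 1 − 0.422 = 0.578
So the right-hand bound is ¬a ↔ a = 0.578.
The residuum of the Łukasiewicz t-norm gives the supremum: min(1, 1 − 0.589 + 0.578).
1 − 0.589 + 0.578 = 0.989, so t = min(1, 0.989) = 0.989.
Check: 0.589 ⊗ 0.989 = max(0, 0.578) = 0.578 ≤ 0.578.

0.989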